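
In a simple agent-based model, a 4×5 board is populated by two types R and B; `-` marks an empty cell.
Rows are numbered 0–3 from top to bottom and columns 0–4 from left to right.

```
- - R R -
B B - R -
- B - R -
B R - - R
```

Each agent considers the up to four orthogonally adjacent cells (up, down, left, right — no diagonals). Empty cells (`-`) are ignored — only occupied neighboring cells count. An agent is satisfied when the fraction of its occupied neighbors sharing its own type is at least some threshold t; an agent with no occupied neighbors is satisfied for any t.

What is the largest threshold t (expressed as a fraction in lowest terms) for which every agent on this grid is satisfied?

0/1

(0,2)R 1/1
(0,3)R 2/2
(1,0)B 1/1
(1,1)B 2/2
(1,3)R 2/2
(2,1)B 1/2
(2,3)R 1/1
(3,0)B 0/1
(3,1)R 0/2
(3,4)R — no occupied neighbors
The smallest same-type fraction is 0/1 at (3,0), which reduces to 0/1. Any threshold above that leaves this agent unsatisfied.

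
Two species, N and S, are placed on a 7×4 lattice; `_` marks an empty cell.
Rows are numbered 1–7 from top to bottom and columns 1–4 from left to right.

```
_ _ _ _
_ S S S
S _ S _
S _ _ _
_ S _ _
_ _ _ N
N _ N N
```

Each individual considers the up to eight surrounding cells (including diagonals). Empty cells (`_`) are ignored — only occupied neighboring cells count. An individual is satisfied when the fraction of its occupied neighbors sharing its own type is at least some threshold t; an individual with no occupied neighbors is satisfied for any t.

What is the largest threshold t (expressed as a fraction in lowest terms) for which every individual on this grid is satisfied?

1/1

(2,2)S 3/3
(2,3)S 3/3
(2,4)S 2/2
(3,1)S 2/2
(3,3)S 3/3
(4,1)S 2/2
(5,2)S 1/1
(6,4)N 2/2
(7,1)N — no occupied neighbors
(7,3)N 2/2
(7,4)N 2/2
The smallest same-type fraction is 3/3 at (2,2), which reduces to 1/1. Any threshold above that leaves this individual unsatisfied.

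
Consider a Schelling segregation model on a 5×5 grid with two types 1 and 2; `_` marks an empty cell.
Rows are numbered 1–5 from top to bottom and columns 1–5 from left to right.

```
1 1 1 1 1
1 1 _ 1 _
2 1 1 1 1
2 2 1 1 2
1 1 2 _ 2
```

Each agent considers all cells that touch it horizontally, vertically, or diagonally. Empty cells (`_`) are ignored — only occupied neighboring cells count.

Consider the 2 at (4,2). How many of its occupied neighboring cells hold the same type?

3

Occupied neighbors of (4,2): (3,1)=2, (3,2)=1, (3,3)=1, (4,1)=2, (4,3)=1, (5,1)=1, (5,2)=1, (5,3)=2.
Same type (2): 3 of 8.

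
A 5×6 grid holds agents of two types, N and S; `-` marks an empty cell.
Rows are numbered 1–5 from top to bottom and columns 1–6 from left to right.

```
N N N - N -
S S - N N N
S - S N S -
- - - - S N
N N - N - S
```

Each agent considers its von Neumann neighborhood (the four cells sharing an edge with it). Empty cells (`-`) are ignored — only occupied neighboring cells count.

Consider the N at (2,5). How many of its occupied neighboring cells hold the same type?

3

Occupied neighbors of (2,5): (1,5)=N, (3,5)=S, (2,4)=N, (2,6)=N.
Same type (N): 3 of 4.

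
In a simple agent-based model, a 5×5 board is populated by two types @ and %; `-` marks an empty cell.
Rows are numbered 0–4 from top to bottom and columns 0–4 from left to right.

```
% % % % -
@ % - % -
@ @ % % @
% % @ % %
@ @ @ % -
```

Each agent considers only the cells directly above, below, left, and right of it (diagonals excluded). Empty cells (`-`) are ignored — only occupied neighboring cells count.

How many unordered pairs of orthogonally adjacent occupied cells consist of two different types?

14

Scan each occupied cell's neighbors to the right and below so each pair is counted once.
From row 0: 1 unlike of 6 pairs (running 1/6).
From row 1: 2 unlike of 4 pairs (running 3/10).
From row 2: 6 unlike of 9 pairs (running 9/19).
From row 3: 4 unlike of 8 pairs (running 13/27).
From row 4: 1 unlike of 3 pairs (running 14/30).
Total adjacent occupied pairs: 30; unlike-type pairs: 14.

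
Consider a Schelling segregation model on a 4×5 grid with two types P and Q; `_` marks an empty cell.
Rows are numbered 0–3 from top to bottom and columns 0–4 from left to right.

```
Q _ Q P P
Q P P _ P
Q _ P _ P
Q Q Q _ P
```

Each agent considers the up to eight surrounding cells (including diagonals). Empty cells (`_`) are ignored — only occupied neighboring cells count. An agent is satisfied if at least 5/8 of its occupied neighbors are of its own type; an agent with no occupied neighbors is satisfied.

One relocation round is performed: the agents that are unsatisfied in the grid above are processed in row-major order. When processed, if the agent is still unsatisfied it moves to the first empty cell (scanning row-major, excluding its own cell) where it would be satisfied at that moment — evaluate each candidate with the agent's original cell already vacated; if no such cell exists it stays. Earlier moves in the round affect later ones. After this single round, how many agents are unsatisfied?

2

Initially unsatisfied (in order): (0,0), (0,2), (1,1), (2,2), (3,2).
  (0,0) → (2,1).
  (0,2): no empty cell satisfies it; stays.
  (1,1) → (1,3).
  (2,2) → (2,3).
  (3,2): now satisfied by earlier moves; stays.
Resulting grid:
_ _ Q P P
Q _ P P P
Q Q _ P P
Q Q Q _ P
Unsatisfied now: (0,2), (1,2).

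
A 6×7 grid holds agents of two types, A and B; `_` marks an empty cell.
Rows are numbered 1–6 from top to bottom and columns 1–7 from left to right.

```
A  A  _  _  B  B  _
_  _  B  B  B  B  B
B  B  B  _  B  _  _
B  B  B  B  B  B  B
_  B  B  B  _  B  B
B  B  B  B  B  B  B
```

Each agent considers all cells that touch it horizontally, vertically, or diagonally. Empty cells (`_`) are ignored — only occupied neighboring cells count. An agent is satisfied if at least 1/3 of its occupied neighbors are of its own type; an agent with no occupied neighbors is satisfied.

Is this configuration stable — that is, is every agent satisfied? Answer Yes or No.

Yes

Row 1: (1,1)A 1/1 ✓ · (1,2)A 1/2 ✓ · (1,5)B 4/4 ✓ · (1,6)B 4/4 ✓
Row 2: (2,3)B 3/4 ✓ · (2,4)B 5/5 ✓ · (2,5)B 5/5 ✓ · (2,6)B 5/5 ✓ · (2,7)B 2/2 ✓
Row 3: (3,1)B 3/3 ✓ · (3,2)B 6/6 ✓ · (3,3)B 6/6 ✓ · (3,5)B 6/6 ✓
Row 4: (4,1)B 4/4 ✓ · (4,2)B 7/7 ✓ · (4,3)B 7/7 ✓ · (4,4)B 6/6 ✓ · (4,5)B 5/5 ✓ · (4,6)B 5/5 ✓ · (4,7)B 3/3 ✓
Row 5: (5,2)B 7/7 ✓ · (5,3)B 8/8 ✓ · (5,4)B 7/7 ✓ · (5,6)B 7/7 ✓ · (5,7)B 5/5 ✓
Row 6: (6,1)B 2/2 ✓ · (6,2)B 4/4 ✓ · (6,3)B 5/5 ✓ · (6,4)B 4/4 ✓ · (6,5)B 4/4 ✓ · (6,6)B 4/4 ✓ · (6,7)B 3/3 ✓
All meet the threshold, so the configuration is stable.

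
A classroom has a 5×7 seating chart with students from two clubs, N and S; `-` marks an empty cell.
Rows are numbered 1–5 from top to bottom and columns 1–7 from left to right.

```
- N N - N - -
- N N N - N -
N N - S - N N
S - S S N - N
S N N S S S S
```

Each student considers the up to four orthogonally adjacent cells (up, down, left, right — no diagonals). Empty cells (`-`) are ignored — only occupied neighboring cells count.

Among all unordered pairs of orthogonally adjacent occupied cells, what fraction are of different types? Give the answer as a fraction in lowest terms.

4/13

Scan each occupied cell's neighbors to the right and below so each pair is counted once.
Row 1: N(1,2)–N(1,3)= N(1,2)–N(2,2)= N(1,3)–N(2,3)=  → 0/3 unlike.
Row 2: N(2,2)–N(2,3)= N(2,2)–N(3,2)= N(2,3)–N(2,4)= N(2,4)–S(3,4)≠ N(2,6)–N(3,6)=  → 1/5 unlike.
Row 3: N(3,1)–N(3,2)= N(3,1)–S(4,1)≠ S(3,4)–S(4,4)= N(3,6)–N(3,7)= N(3,7)–N(4,7)=  → 1/5 unlike.
Row 4: S(4,1)–S(5,1)= S(4,3)–S(4,4)= S(4,3)–N(5,3)≠ S(4,4)–N(4,5)≠ S(4,4)–S(5,4)= N(4,5)–S(5,5)≠ N(4,7)–S(5,7)≠  → 4/7 unlike.
Row 5: S(5,1)–N(5,2)≠ N(5,2)–N(5,3)= N(5,3)–S(5,4)≠ S(5,4)–S(5,5)= S(5,5)–S(5,6)= S(5,6)–S(5,7)=  → 2/6 unlike.
Total adjacent occupied pairs: 26; unlike-type pairs: 8.
8/26 reduces to 4/13.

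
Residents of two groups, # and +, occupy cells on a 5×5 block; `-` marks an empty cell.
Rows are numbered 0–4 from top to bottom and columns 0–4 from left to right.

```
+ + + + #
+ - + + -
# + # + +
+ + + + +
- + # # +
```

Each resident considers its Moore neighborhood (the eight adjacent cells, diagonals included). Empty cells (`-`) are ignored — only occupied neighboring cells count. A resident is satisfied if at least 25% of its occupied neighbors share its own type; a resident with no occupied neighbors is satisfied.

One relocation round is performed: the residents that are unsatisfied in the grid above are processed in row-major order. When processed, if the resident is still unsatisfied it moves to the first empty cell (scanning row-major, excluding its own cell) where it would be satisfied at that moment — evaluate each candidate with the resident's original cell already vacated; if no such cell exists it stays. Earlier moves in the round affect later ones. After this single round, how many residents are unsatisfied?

4

Initially unsatisfied (in order): (0,4), (2,0), (2,2), (4,2), (4,3).
  (0,4) → (1,1).
  (2,0): no empty cell satisfies it; stays.
  (2,2): no empty cell satisfies it; stays.
  (4,2): no empty cell satisfies it; stays.
  (4,3): no empty cell satisfies it; stays.
Resulting grid:
+ + + + -
+ # + + -
# + # + +
+ + + + +
- + # # +
Unsatisfied now: (2,0), (2,2), (4,2), (4,3).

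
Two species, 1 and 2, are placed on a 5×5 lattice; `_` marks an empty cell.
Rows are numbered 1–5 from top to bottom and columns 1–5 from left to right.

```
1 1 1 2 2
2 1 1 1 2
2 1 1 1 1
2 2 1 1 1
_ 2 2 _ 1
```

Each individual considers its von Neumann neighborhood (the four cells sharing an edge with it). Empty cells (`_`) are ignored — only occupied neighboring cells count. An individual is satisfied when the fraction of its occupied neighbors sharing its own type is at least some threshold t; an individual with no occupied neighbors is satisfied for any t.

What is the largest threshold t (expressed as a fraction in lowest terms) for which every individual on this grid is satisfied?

Row 1: (1,1)1 1/2 · (1,2)1 3/3 · (1,3)1 2/3 · (1,4)2 1/3 · (1,5)2 2/2
Row 2: (2,1)2 1/3 · (2,2)1 3/4 · (2,3)1 4/4 · (2,4)1 2/4 · (2,5)2 1/3
Row 3: (3,1)2 2/3 · (3,2)1 2/4 · (3,3)1 4/4 · (3,4)1 4/4 · (3,5)1 2/3
Row 4: (4,1)2 2/2 · (4,2)2 2/4 · (4,3)1 2/4 · (4,4)1 3/3 · (4,5)1 3/3
Row 5: (5,2)2 2/2 · (5,3)2 1/2 · (5,5)1 1/1
The smallest same-type fraction is 1/3 at (1,4), which reduces to 1/3. Any threshold above that leaves this individual unsatisfied.

1/3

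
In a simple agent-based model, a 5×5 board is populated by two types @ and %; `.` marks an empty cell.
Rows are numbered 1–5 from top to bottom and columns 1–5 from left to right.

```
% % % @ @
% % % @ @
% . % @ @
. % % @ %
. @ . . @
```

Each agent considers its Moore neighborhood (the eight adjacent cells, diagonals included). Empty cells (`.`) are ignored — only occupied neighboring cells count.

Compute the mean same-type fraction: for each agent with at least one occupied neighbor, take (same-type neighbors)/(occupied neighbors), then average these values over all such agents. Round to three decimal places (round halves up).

Row 1: (1,1)% 3/3 · (1,2)% 5/5 · (1,3)% 3/5 · (1,4)@ 3/5 · (1,5)@ 3/3
Row 2: (2,1)% 4/4 · (2,2)% 7/7 · (2,3)% 4/7 · (2,4)@ 5/8 · (2,5)@ 5/5
Row 3: (3,1)% 3/3 · (3,3)% 4/7 · (3,4)@ 4/8 · (3,5)@ 4/5
Row 4: (4,2)% 3/4 · (4,3)% 2/5 · (4,4)@ 3/6 · (4,5)% 0/4
Row 5: (5,2)@ 0/2 · (5,5)@ 1/2
Sum over 20 agents: 3/3 + 5/5 + 3/5 + 3/5 + 3/3 + 4/4 + 7/7 + 4/7 + 5/8 + 5/5 + 3/3 + 4/7 + 4/8 + 4/5 + 3/4 + 2/5 + 3/6 + 0/4 + 0/2 + 1/2 = 3757/280; mean = 3757/280 ÷ 20 = 3757/5600 = 0.670892… → 0.671.

0.671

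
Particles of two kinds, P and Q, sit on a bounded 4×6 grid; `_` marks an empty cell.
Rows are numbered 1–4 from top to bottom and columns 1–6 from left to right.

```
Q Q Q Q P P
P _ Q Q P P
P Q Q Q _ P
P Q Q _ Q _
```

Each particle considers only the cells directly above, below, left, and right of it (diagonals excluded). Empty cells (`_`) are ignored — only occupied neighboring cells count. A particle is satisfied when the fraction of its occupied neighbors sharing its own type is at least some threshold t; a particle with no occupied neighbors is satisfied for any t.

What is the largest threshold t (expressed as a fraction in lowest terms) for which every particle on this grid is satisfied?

1/2

(1,1)Q 1/2
(1,2)Q 2/2
(1,3)Q 3/3
(1,4)Q 2/3
(1,5)P 2/3
(1,6)P 2/2
(2,1)P 1/2
(2,3)Q 3/3
(2,4)Q 3/4
(2,5)P 2/3
(2,6)P 3/3
(3,1)P 2/3
(3,2)Q 2/3
(3,3)Q 4/4
(3,4)Q 2/2
(3,6)P 1/1
(4,1)P 1/2
(4,2)Q 2/3
(4,3)Q 2/2
(4,5)Q — no occupied neighbors
The smallest same-type fraction is 1/2 at (1,1), which reduces to 1/2. Any threshold above that leaves this particle unsatisfied.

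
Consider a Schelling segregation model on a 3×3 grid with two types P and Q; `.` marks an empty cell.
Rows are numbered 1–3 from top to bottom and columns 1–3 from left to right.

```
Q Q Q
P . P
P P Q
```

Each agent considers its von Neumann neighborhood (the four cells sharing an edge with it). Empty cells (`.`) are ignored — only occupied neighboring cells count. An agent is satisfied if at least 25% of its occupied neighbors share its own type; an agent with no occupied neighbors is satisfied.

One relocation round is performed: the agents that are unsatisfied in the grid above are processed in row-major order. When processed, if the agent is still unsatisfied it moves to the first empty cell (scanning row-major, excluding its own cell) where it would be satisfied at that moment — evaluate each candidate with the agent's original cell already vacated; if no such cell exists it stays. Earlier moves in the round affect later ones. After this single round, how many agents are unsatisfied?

Initially unsatisfied (in order): (2,3), (3,3).
  (2,3) → (2,2).
  (3,3) → (2,3).
Resulting grid:
Q Q Q
P P Q
P P .
All satisfied now.

0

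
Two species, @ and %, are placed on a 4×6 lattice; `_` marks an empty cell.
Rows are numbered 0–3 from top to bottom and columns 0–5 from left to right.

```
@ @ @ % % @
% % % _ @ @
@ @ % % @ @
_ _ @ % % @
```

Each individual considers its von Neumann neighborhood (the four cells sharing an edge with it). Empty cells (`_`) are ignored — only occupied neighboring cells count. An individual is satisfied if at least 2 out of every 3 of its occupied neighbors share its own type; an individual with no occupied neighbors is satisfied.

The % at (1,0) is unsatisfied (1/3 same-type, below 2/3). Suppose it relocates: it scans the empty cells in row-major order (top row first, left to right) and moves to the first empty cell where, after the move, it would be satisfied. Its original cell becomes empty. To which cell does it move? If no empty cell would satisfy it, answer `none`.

Vacating (1,0). Empty cells in order:
  (1,3): 3/4 same-type → satisfied — stop here.

(1,3)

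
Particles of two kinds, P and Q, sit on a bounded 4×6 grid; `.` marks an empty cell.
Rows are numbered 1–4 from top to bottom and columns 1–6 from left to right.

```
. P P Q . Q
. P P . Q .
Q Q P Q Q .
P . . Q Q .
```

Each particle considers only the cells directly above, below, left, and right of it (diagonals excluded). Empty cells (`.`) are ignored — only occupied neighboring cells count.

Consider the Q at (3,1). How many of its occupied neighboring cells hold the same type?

1

Occupied neighbors of (3,1): (4,1)=P, (3,2)=Q.
Same type (Q): 1 of 2.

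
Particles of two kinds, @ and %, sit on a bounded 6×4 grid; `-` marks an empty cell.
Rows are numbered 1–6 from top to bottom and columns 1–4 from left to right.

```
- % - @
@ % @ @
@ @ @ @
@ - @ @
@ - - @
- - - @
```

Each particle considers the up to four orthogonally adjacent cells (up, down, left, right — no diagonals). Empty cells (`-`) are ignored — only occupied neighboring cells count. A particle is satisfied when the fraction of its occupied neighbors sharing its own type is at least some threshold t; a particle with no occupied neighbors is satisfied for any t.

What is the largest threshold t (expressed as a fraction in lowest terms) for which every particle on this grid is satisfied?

1/4

(1,2)% 1/1
(1,4)@ 1/1
(2,1)@ 1/2
(2,2)% 1/4
(2,3)@ 2/3
(2,4)@ 3/3
(3,1)@ 3/3
(3,2)@ 2/3
(3,3)@ 4/4
(3,4)@ 3/3
(4,1)@ 2/2
(4,3)@ 2/2
(4,4)@ 3/3
(5,1)@ 1/1
(5,4)@ 2/2
(6,4)@ 1/1
The smallest same-type fraction is 1/4 at (2,2), which reduces to 1/4. Any threshold above that leaves this particle unsatisfied.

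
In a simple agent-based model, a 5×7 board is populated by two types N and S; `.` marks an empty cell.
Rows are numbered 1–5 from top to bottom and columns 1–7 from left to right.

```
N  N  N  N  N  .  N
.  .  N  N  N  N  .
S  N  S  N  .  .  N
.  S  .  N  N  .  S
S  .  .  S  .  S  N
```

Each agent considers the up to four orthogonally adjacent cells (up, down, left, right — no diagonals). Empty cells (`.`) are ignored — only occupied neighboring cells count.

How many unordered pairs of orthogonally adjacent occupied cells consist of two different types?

Scan each occupied cell's neighbors to the right and below so each pair is counted once.
From row 1: 0 unlike of 7 pairs (running 0/7).
From row 2: 1 unlike of 5 pairs (running 1/12).
From row 3: 5 unlike of 6 pairs (running 6/18).
From row 4: 2 unlike of 3 pairs (running 8/21).
From row 5: 1 unlike of 1 pairs (running 9/22).
Total adjacent occupied pairs: 22; unlike-type pairs: 9.

9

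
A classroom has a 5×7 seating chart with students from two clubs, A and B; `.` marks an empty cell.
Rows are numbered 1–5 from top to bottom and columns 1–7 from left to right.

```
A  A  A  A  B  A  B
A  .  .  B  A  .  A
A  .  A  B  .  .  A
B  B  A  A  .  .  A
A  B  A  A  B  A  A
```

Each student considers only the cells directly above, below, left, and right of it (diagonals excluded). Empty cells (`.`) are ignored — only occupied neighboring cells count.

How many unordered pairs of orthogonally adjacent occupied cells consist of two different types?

Scan each occupied cell's neighbors to the right and below so each pair is counted once.
Row 1: A(1,1)–A(1,2)= A(1,1)–A(2,1)= A(1,2)–A(1,3)= A(1,3)–A(1,4)= A(1,4)–B(1,5)≠ A(1,4)–B(2,4)≠ B(1,5)–A(1,6)≠ B(1,5)–A(2,5)≠ A(1,6)–B(1,7)≠ B(1,7)–A(2,7)≠  → 6/10 unlike.
Row 2: A(2,1)–A(3,1)= B(2,4)–A(2,5)≠ B(2,4)–B(3,4)= A(2,7)–A(3,7)=  → 1/4 unlike.
Row 3: A(3,1)–B(4,1)≠ A(3,3)–B(3,4)≠ A(3,3)–A(4,3)= B(3,4)–A(4,4)≠ A(3,7)–A(4,7)=  → 3/5 unlike.
Row 4: B(4,1)–B(4,2)= B(4,1)–A(5,1)≠ B(4,2)–A(4,3)≠ B(4,2)–B(5,2)= A(4,3)–A(4,4)= A(4,3)–A(5,3)= A(4,4)–A(5,4)= A(4,7)–A(5,7)=  → 2/8 unlike.
Row 5: A(5,1)–B(5,2)≠ B(5,2)–A(5,3)≠ A(5,3)–A(5,4)= A(5,4)–B(5,5)≠ B(5,5)–A(5,6)≠ A(5,6)–A(5,7)=  → 4/6 unlike.
Total adjacent occupied pairs: 33; unlike-type pairs: 16.

16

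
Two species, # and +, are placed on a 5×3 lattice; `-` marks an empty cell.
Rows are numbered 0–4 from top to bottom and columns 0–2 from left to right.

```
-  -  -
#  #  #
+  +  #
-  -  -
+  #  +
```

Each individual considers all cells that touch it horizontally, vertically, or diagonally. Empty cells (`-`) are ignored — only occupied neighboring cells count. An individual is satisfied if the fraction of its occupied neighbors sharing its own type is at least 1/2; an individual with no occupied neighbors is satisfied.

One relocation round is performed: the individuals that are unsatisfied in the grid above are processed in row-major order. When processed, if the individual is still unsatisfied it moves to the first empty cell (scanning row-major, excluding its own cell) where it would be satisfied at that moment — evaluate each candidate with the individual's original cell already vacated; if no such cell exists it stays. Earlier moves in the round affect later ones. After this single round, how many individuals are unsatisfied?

Initially unsatisfied (in order): (1,0), (2,0), (2,1), (4,0), (4,1), (4,2).
  (1,0) → (0,0).
  (2,0): now satisfied by earlier moves; stays.
  (2,1) → (3,0).
  (4,0): now satisfied by earlier moves; stays.
  (4,1) → (0,1).
  (4,2): now satisfied by earlier moves; stays.
Resulting grid:
# # -
- # #
+ - #
+ - -
+ - +
All satisfied now.

0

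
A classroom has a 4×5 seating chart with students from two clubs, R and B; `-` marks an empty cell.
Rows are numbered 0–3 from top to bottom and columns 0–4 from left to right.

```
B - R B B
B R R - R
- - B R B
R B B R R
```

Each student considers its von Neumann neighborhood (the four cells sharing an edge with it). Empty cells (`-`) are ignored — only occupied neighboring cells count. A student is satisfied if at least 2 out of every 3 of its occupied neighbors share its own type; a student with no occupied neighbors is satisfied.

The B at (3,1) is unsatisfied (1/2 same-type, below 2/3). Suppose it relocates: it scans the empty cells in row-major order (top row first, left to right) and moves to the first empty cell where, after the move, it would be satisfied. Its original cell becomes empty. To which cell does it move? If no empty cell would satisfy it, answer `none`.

none

Vacating (3,1). Empty cells in order:
  (0,1): 1/3 same-type → still unsatisfied.
  (1,3): 1/4 same-type → still unsatisfied.
  (2,0): 1/2 same-type → still unsatisfied.
  (2,1): 1/2 same-type → still unsatisfied.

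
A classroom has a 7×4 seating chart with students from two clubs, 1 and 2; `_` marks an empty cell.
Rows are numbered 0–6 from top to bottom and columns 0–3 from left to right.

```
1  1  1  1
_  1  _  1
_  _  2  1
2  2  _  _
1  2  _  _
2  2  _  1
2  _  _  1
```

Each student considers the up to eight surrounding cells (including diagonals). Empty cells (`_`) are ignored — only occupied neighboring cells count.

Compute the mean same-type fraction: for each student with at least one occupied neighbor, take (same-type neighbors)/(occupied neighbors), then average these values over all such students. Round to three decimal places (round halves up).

(0,0)1 2/2
(0,1)1 3/3
(0,2)1 4/4
(0,3)1 2/2
(1,1)1 3/4
(1,3)1 3/4
(2,2)2 1/4
(2,3)1 1/2
(3,0)2 2/3
(3,1)2 3/4
(4,0)1 0/5
(4,1)2 4/5
(5,0)2 3/4
(5,1)2 3/4
(5,3)1 1/1
(6,0)2 2/2
(6,3)1 1/1
Sum over 17 students: 2/2 + 3/3 + 4/4 + 2/2 + 3/4 + 3/4 + 1/4 + 1/2 + 2/3 + 3/4 + 0/5 + 4/5 + 3/4 + 3/4 + 1/1 + 2/2 + 1/1 = 389/30; mean = 389/30 ÷ 17 = 389/510 = 0.762745… → 0.763.

0.763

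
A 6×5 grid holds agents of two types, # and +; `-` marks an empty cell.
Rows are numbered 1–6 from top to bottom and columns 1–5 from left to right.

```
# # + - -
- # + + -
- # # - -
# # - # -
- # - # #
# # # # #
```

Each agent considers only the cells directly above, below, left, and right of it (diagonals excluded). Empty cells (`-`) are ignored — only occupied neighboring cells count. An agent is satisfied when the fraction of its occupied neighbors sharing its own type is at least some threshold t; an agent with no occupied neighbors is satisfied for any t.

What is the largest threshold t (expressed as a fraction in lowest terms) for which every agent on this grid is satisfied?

1/2

(1,1)# 1/1
(1,2)# 2/3
(1,3)+ 1/2
(2,2)# 2/3
(2,3)+ 2/4
(2,4)+ 1/1
(3,2)# 3/3
(3,3)# 1/2
(4,1)# 1/1
(4,2)# 3/3
(4,4)# 1/1
(5,2)# 2/2
(5,4)# 3/3
(5,5)# 2/2
(6,1)# 1/1
(6,2)# 3/3
(6,3)# 2/2
(6,4)# 3/3
(6,5)# 2/2
The smallest same-type fraction is 1/2 at (1,3), which reduces to 1/2. Any threshold above that leaves this agent unsatisfied.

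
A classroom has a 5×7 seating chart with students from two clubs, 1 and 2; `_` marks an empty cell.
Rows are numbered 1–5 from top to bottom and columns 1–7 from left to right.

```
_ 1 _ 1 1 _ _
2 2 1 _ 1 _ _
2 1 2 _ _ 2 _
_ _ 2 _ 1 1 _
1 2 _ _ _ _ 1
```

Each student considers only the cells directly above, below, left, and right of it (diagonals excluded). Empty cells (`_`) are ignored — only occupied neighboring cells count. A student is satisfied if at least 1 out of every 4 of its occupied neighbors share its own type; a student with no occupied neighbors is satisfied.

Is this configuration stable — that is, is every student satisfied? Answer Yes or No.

(1,2)1 0/1 not
(1,4)1 1/1 satisfied
(1,5)1 2/2 satisfied
(2,1)2 2/2 satisfied
(2,2)2 1/4 satisfied
(2,3)1 0/2 not
(2,5)1 1/1 satisfied
(3,1)2 1/2 satisfied
(3,2)1 0/3 not
(3,3)2 1/3 satisfied
(3,6)2 0/1 not
(4,3)2 1/1 satisfied
(4,5)1 1/1 satisfied
(4,6)1 1/2 satisfied
(5,1)1 0/1 not
(5,2)2 0/1 not
(5,7)1 0/0 satisfied
For instance (1,2) has only 0/1 same-type neighbors, below 1/4.

No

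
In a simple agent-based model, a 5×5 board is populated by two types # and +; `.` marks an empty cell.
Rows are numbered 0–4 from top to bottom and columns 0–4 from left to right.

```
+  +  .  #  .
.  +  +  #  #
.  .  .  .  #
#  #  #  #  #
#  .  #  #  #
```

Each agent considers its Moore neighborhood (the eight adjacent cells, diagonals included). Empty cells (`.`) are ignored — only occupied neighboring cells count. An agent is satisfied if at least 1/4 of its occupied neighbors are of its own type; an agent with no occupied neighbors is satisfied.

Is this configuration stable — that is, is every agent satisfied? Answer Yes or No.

Row 0: (0,0)+ 2/2 ✓ · (0,1)+ 3/3 ✓ · (0,3)# 2/3 ✓
Row 1: (1,1)+ 3/3 ✓ · (1,2)+ 2/4 ✓ · (1,3)# 3/4 ✓ · (1,4)# 3/3 ✓
Row 2: (2,4)# 4/4 ✓
Row 3: (3,0)# 2/2 ✓ · (3,1)# 4/4 ✓ · (3,2)# 4/4 ✓ · (3,3)# 6/6 ✓ · (3,4)# 4/4 ✓
Row 4: (4,0)# 2/2 ✓ · (4,2)# 4/4 ✓ · (4,3)# 5/5 ✓ · (4,4)# 3/3 ✓
All meet the threshold, so the configuration is stable.

Yes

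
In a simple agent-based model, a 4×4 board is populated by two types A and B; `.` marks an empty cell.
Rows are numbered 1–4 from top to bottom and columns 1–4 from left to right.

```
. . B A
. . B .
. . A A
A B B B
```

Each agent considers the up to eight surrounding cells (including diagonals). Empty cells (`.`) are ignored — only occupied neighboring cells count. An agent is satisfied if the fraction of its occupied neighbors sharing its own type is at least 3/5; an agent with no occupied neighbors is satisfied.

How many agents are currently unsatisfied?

(1,3)B 1/2 ✗
(1,4)A 0/2 ✗
(2,3)B 1/4 ✗
(3,3)A 1/5 ✗
(3,4)A 1/4 ✗
(4,1)A 0/1 ✗
(4,2)B 1/3 ✗
(4,3)B 2/4 ✗
(4,4)B 1/3 ✗
Unsatisfied: (1,3), (1,4), (2,3), (3,3), (3,4), (4,1), (4,2), (4,3), (4,4) — 9 in total.

9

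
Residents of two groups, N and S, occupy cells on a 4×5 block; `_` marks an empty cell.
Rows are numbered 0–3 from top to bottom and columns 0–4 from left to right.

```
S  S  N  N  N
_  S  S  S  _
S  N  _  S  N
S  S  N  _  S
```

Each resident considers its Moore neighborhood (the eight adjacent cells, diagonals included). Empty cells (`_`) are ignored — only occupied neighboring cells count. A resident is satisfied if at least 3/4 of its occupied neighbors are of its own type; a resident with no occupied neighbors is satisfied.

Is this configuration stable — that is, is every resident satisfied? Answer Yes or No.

No

(0,0)S 2/2 ✓
(0,1)S 3/4 ✓
(0,2)N 1/5 ✗
(0,3)N 2/4 ✗
(0,4)N 1/2 ✗
(1,1)S 4/6 ✗
(1,2)S 4/7 ✗
(1,3)S 2/6 ✗
(2,0)S 3/4 ✓
(2,1)N 1/6 ✗
(2,3)S 3/5 ✗
(2,4)N 0/3 ✗
(3,0)S 2/3 ✗
(3,1)S 2/4 ✗
(3,2)N 1/3 ✗
(3,4)S 1/2 ✗
For instance (0,2) has only 1/5 same-type neighbors, below 3/4.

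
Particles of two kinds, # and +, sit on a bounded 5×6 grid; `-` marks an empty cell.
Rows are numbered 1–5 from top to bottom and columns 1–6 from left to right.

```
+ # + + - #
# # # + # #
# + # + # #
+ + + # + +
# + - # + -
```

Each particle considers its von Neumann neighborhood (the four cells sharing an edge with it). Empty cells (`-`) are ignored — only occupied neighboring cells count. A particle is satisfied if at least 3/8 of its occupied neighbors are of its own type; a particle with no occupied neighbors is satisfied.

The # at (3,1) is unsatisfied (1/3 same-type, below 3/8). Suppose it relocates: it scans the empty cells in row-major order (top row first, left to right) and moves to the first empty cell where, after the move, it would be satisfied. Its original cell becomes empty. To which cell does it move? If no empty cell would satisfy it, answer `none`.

(1,5)

Vacating (3,1). Empty cells in order:
  (1,5): 2/3 same-type → satisfied — stop here.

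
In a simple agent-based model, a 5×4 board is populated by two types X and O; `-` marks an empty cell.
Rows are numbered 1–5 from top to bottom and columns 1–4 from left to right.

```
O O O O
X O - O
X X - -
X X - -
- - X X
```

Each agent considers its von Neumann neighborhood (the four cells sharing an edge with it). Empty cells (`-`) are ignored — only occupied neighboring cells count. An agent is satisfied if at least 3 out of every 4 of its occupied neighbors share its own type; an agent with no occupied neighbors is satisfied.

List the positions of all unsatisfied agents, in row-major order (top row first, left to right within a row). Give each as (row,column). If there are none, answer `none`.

(1,1), (2,1), (2,2), (3,2)

Row 1: (1,1)O 1/2 ✗ · (1,2)O 3/3 ✓ · (1,3)O 2/2 ✓ · (1,4)O 2/2 ✓
Row 2: (2,1)X 1/3 ✗ · (2,2)O 1/3 ✗ · (2,4)O 1/1 ✓
Row 3: (3,1)X 3/3 ✓ · (3,2)X 2/3 ✗
Row 4: (4,1)X 2/2 ✓ · (4,2)X 2/2 ✓
Row 5: (5,3)X 1/1 ✓ · (5,4)X 1/1 ✓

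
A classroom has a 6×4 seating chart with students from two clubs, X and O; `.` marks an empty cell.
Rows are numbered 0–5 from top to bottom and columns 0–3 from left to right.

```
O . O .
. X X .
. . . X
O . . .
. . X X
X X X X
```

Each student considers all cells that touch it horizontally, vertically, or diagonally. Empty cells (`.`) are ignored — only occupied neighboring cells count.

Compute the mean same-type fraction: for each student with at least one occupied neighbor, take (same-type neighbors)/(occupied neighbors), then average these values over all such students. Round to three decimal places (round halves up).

(0,0)O 0/1
(0,2)O 0/2
(1,1)X 1/3
(1,2)X 2/3
(2,3)X 1/1
(3,0)O — no occupied neighbors
(4,2)X 4/4
(4,3)X 3/3
(5,0)X 1/1
(5,1)X 3/3
(5,2)X 4/4
(5,3)X 3/3
Sum over 11 students: 0/1 + 0/2 + 1/3 + 2/3 + 1/1 + 4/4 + 3/3 + 1/1 + 3/3 + 4/4 + 3/3 = 8; mean = 8 ÷ 11 = 8/11 = 0.727272… → 0.727.

0.727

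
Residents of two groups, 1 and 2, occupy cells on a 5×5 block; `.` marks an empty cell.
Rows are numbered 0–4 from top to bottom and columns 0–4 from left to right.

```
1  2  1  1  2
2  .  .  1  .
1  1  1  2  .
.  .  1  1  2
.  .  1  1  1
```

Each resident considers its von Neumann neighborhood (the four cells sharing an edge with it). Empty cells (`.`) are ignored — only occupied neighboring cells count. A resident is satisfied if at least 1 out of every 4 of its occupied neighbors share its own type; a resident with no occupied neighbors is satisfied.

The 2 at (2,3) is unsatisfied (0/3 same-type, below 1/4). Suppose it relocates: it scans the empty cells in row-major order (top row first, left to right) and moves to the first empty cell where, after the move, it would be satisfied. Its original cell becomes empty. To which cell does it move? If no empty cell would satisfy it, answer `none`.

(1,1)

Vacating (2,3). Empty cells in order:
  (1,1): 2/3 same-type → satisfied — stop here.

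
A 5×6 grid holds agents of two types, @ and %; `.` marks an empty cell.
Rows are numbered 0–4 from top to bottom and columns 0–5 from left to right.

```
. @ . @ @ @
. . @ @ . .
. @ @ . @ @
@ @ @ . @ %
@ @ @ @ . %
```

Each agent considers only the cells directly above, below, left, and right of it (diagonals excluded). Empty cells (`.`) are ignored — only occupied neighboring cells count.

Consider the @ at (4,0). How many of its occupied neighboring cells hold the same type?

2

Occupied neighbors of (4,0): (3,0)=@, (4,1)=@.
Same type (@): 2 of 2.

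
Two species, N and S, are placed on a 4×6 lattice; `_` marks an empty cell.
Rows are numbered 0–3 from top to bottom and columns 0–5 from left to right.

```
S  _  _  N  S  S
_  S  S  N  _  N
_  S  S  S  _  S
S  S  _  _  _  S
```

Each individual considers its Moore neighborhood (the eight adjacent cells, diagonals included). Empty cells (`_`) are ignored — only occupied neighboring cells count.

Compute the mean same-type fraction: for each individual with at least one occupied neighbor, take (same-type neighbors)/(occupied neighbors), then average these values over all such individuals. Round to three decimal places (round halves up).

0.663

Row 0: (0,0)S 1/1 · (0,3)N 1/3 · (0,4)S 1/4 · (0,5)S 1/2
Row 1: (1,1)S 4/4 · (1,2)S 4/6 · (1,3)N 1/5 · (1,5)N 0/3
Row 2: (2,1)S 5/5 · (2,2)S 5/6 · (2,3)S 2/3 · (2,5)S 1/2
Row 3: (3,0)S 2/2 · (3,1)S 3/3 · (3,5)S 1/1
Sum over 15 individuals: 1/1 + 1/3 + 1/4 + 1/2 + 4/4 + 4/6 + 1/5 + 0/3 + 5/5 + 5/6 + 2/3 + 1/2 + 2/2 + 3/3 + 1/1 = 199/20; mean = 199/20 ÷ 15 = 199/300 = 0.663333… → 0.663.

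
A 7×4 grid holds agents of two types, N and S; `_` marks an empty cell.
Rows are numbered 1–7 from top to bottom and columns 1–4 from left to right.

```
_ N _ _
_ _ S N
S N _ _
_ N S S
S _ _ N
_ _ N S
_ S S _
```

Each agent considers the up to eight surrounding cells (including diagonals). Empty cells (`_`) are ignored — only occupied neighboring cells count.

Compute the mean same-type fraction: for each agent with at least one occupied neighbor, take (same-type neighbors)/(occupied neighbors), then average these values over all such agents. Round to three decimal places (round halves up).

Row 1: (1,2)N 0/1
Row 2: (2,3)S 0/3 · (2,4)N 0/1
Row 3: (3,1)S 0/2 · (3,2)N 1/4
Row 4: (4,2)N 1/4 · (4,3)S 1/4 · (4,4)S 1/2
Row 5: (5,1)S 0/1 · (5,4)N 1/4
Row 6: (6,3)N 1/4 · (6,4)S 1/3
Row 7: (7,2)S 1/2 · (7,3)S 2/3
Sum over 14 agents: 0/1 + 0/3 + 0/1 + 0/2 + 1/4 + 1/4 + 1/4 + 1/2 + 0/1 + 1/4 + 1/4 + 1/3 + 1/2 + 2/3 = 13/4; mean = 13/4 ÷ 14 = 13/56 = 0.232142… → 0.232.

0.232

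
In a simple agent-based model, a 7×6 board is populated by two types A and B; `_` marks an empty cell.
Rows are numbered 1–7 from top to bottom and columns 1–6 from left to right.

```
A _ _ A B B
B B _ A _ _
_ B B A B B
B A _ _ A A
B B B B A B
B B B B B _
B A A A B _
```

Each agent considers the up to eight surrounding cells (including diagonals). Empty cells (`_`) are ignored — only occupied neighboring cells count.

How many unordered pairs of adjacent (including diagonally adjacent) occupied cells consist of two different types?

36

Scan each occupied cell's neighbors to the right and below (and the two forward diagonals) so each pair is counted once.
From row 1: 4 unlike of 6 pairs (running 4/6).
From row 2: 2 unlike of 7 pairs (running 6/13).
From row 3: 8 unlike of 12 pairs (running 14/25).
From row 4: 7 unlike of 12 pairs (running 21/37).
From row 5: 4 unlike of 19 pairs (running 25/56).
From row 6: 9 unlike of 17 pairs (running 34/73).
From row 7: 2 unlike of 4 pairs (running 36/77).
Total adjacent occupied pairs: 77; unlike-type pairs: 36.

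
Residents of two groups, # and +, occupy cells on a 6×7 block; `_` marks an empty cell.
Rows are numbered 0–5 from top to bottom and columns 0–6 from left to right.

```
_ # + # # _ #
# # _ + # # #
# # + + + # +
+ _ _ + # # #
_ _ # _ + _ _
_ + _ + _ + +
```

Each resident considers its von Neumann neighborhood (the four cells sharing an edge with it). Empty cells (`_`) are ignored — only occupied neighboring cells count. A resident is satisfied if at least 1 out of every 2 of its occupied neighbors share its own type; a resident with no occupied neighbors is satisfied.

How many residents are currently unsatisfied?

8

Row 0: (0,1)# 1/2 satisfied · (0,2)+ 0/2 not · (0,3)# 1/3 not · (0,4)# 2/2 satisfied · (0,6)# 1/1 satisfied
Row 1: (1,0)# 2/2 satisfied · (1,1)# 3/3 satisfied · (1,3)+ 1/3 not · (1,4)# 2/4 satisfied · (1,5)# 3/3 satisfied · (1,6)# 2/3 satisfied
Row 2: (2,0)# 2/3 satisfied · (2,1)# 2/3 satisfied · (2,2)+ 1/2 satisfied · (2,3)+ 4/4 satisfied · (2,4)+ 1/4 not · (2,5)# 2/4 satisfied · (2,6)+ 0/3 not
Row 3: (3,0)+ 0/1 not · (3,3)+ 1/2 satisfied · (3,4)# 1/4 not · (3,5)# 3/3 satisfied · (3,6)# 1/2 satisfied
Row 4: (4,2)# 0/0 satisfied · (4,4)+ 0/1 not
Row 5: (5,1)+ 0/0 satisfied · (5,3)+ 0/0 satisfied · (5,5)+ 1/1 satisfied · (5,6)+ 1/1 satisfied
Unsatisfied: (0,2), (0,3), (1,3), (2,4), (2,6), (3,0), (3,4), (4,4) — 8 in total.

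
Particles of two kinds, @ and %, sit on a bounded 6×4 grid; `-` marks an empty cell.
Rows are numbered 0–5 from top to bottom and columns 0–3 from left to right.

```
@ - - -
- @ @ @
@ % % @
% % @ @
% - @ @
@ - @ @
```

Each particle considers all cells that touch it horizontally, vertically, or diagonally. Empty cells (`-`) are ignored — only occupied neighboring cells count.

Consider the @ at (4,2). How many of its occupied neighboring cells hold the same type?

Occupied neighbors of (4,2): (3,1)=%, (3,2)=@, (3,3)=@, (4,3)=@, (5,2)=@, (5,3)=@.
Same type (@): 5 of 6.

5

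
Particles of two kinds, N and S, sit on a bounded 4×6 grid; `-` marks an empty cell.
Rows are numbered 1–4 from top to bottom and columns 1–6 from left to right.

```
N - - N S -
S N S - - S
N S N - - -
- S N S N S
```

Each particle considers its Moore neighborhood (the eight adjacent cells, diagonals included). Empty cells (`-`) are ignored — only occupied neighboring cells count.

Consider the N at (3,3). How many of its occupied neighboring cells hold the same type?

2

Occupied neighbors of (3,3): (2,2)=N, (2,3)=S, (3,2)=S, (4,2)=S, (4,3)=N, (4,4)=S.
Same type (N): 2 of 6.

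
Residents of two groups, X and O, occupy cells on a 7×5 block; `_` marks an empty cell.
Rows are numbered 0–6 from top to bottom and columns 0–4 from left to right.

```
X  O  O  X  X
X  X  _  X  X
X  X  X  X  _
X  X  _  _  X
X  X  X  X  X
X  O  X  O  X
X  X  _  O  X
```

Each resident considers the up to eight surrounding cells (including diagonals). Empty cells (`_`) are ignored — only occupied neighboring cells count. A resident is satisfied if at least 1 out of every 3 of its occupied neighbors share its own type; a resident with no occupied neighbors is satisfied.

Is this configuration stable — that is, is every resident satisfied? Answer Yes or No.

(0,0)X 2/3 ✓
(0,1)O 1/4 ✗
(0,2)O 1/4 ✗
(0,3)X 3/4 ✓
(0,4)X 3/3 ✓
(1,0)X 4/5 ✓
(1,1)X 5/7 ✓
(1,3)X 5/6 ✓
(1,4)X 4/4 ✓
(2,0)X 5/5 ✓
(2,1)X 6/6 ✓
(2,2)X 5/5 ✓
(2,3)X 4/4 ✓
(3,0)X 5/5 ✓
(3,1)X 7/7 ✓
(3,4)X 3/3 ✓
(4,0)X 4/5 ✓
(4,1)X 6/7 ✓
(4,2)X 4/6 ✓
(4,3)X 5/6 ✓
(4,4)X 3/4 ✓
(5,0)X 4/5 ✓
(5,1)O 0/7 ✗
(5,2)X 4/7 ✓
(5,3)O 1/7 ✗
(5,4)X 3/5 ✓
(6,0)X 2/3 ✓
(6,1)X 3/4 ✓
(6,3)O 1/4 ✗
(6,4)X 1/3 ✓
For instance (0,1) has only 1/4 same-type neighbors, below 1/3.

No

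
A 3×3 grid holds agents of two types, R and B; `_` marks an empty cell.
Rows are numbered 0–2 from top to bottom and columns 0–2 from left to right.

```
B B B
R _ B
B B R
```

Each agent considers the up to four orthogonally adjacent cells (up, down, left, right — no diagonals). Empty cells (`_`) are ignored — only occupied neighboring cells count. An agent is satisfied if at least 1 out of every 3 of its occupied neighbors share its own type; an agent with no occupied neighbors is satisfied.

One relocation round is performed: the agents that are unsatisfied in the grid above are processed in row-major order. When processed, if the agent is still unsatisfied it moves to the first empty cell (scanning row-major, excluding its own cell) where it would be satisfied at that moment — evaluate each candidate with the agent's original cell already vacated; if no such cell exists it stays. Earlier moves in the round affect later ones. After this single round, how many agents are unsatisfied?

Initially unsatisfied (in order): (1,0), (2,2).
  (1,0): no empty cell satisfies it; stays.
  (2,2): no empty cell satisfies it; stays.
Resulting grid:
B B B
R _ B
B B R
Unsatisfied now: (1,0), (2,2).

2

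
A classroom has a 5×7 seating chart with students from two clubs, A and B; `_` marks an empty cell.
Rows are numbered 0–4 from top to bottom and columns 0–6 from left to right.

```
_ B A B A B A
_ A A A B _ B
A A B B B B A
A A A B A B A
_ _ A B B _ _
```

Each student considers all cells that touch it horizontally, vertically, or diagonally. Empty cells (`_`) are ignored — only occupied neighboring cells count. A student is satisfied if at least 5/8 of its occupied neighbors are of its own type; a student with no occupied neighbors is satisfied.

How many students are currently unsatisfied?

(0,1)B 0/3 unhappy
(0,2)A 3/5 unhappy
(0,3)B 1/5 unhappy
(0,4)A 1/4 unhappy
(0,5)B 2/4 unhappy
(0,6)A 0/2 unhappy
(1,1)A 4/6 ok
(1,2)A 4/8 unhappy
(1,3)A 3/8 unhappy
(1,4)B 5/7 ok
(1,6)B 2/4 unhappy
(2,0)A 4/4 ok
(2,1)A 6/7 ok
(2,2)B 2/8 unhappy
(2,3)B 4/8 unhappy
(2,4)B 5/7 ok
(2,5)B 4/7 unhappy
(2,6)A 1/4 unhappy
(3,0)A 3/3 ok
(3,1)A 5/6 ok
(3,2)A 3/7 unhappy
(3,3)B 5/8 ok
(3,4)A 0/7 unhappy
(3,5)B 3/6 unhappy
(3,6)A 1/3 unhappy
(4,2)A 2/4 unhappy
(4,3)B 2/5 unhappy
(4,4)B 3/4 ok
Unsatisfied: (0,1), (0,2), (0,3), (0,4), (0,5), (0,6), (1,2), (1,3), (1,6), (2,2), (2,3), (2,5), (2,6), (3,2), (3,4), (3,5), (3,6), (4,2), (4,3) — 19 in total.

19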